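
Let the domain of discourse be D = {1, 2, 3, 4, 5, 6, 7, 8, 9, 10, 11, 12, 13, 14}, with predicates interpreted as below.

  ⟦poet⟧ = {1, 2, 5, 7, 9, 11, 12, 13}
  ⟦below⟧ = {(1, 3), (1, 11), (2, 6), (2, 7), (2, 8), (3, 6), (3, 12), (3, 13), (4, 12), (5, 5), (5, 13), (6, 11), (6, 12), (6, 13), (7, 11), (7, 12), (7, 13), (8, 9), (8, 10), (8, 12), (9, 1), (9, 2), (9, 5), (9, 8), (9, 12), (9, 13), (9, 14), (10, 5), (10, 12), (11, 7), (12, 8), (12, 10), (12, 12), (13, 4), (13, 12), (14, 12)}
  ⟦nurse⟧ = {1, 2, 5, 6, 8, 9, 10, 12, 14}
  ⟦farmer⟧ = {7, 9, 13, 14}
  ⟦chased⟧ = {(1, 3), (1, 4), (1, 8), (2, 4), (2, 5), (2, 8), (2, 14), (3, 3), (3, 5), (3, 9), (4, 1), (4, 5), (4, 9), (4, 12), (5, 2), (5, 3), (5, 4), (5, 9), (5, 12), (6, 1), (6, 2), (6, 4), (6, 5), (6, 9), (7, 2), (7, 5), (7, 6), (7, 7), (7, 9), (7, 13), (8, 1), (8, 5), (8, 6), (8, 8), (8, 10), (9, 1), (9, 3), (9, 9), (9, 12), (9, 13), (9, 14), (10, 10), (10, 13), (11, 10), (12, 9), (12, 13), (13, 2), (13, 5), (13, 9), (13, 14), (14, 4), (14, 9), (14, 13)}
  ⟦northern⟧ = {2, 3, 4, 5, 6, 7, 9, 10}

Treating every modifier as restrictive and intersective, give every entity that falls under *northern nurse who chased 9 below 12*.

⟦who chased 9⟧ = {x : ⟨x, 9⟩ ∈ ⟦chased⟧} = {3, 4, 5, 6, 7, 9, 12, 13, 14}
⟦below 12⟧ = {x : ⟨x, 12⟩ ∈ ⟦below⟧} = {3, 4, 6, 7, 8, 9, 10, 12, 13, 14}
⟦nurse⟧ = {1, 2, 5, 6, 8, 9, 10, 12, 14}
… ∩ ⟦who chased 9⟧ = {1, 2, 5, 6, 8, 9, 10, 12, 14} ∩ {3, 4, 5, 6, 7, 9, 12, 13, 14} = {5, 6, 9, 12, 14}
… ∩ ⟦below 12⟧ = {5, 6, 9, 12, 14} ∩ {3, 4, 6, 7, 8, 9, 10, 12, 13, 14} = {6, 9, 12, 14}
… ∩ ⟦northern⟧ = {6, 9, 12, 14} ∩ {2, 3, 4, 5, 6, 7, 9, 10} = {6, 9}
So ⟦northern nurse who chased 9 below 12⟧ = {6, 9}.

{6, 9}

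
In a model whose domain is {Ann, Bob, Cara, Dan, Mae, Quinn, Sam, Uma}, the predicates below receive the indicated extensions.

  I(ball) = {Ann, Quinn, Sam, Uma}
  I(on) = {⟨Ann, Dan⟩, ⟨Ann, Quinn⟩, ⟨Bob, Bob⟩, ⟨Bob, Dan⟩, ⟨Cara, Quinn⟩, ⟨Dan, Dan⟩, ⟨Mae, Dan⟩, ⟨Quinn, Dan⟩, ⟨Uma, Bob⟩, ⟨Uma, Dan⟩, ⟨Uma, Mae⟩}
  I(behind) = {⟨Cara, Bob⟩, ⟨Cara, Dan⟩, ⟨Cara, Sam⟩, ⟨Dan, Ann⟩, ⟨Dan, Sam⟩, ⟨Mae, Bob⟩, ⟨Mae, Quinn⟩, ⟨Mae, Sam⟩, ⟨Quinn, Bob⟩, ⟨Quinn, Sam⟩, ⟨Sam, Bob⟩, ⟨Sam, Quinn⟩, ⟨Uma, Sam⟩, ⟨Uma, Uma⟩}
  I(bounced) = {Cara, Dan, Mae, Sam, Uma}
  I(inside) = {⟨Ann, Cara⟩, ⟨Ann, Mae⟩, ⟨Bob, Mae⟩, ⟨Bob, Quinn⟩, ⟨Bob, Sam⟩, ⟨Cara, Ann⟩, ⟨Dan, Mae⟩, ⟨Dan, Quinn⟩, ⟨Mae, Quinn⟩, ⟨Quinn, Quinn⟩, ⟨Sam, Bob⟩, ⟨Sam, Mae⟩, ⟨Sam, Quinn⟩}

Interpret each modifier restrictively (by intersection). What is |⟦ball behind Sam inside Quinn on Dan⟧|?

⟦behind Sam⟧ = {x : ⟨x, Sam⟩ ∈ ⟦behind⟧} = {Cara, Dan, Mae, Quinn, Uma}
⟦inside Quinn⟧ = {x : ⟨x, Quinn⟩ ∈ ⟦inside⟧} = {Bob, Dan, Mae, Quinn, Sam}
⟦on Dan⟧ = {x : ⟨x, Dan⟩ ∈ ⟦on⟧} = {Ann, Bob, Dan, Mae, Quinn, Uma}
⟦ball⟧ = {Ann, Quinn, Sam, Uma}
… ∩ ⟦behind Sam⟧ = {Ann, Quinn, Sam, Uma} ∩ {Cara, Dan, Mae, Quinn, Uma} = {Quinn, Uma}
… ∩ ⟦inside Quinn⟧ = {Quinn, Uma} ∩ {Bob, Dan, Mae, Quinn, Sam} = {Quinn}
… ∩ ⟦on Dan⟧ = {Quinn} ∩ {Ann, Bob, Dan, Mae, Quinn, Uma} = {Quinn}
⟦ball behind Sam inside Quinn on Dan⟧ = {Quinn}, so the cardinality is 1.

1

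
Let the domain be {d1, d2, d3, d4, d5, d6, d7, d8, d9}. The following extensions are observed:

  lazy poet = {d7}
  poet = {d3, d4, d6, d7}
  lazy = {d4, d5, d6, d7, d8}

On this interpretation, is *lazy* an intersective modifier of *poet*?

⟦lazy⟧ ∩ ⟦poet⟧ = {d4, d5, d6, d7, d8} ∩ {d3, d4, d6, d7} = {d4, d6, d7}
Observed ⟦lazy poet⟧ = {d7}.
These differ, so the modifier is not intersective in this model.

no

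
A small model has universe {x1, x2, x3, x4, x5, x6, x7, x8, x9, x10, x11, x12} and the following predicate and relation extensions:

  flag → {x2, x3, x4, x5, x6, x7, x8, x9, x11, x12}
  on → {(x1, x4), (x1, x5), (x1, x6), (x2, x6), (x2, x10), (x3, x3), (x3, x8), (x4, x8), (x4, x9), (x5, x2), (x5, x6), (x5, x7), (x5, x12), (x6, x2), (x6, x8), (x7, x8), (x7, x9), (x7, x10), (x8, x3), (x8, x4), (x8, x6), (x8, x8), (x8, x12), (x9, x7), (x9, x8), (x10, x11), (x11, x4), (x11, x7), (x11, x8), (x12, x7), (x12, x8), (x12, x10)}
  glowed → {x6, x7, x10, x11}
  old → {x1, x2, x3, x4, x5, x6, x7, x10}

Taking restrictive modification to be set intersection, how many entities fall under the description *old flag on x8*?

4

⟦on x8⟧ = {x : ⟨x, x8⟩ ∈ ⟦on⟧} = {x3, x4, x6, x7, x8, x9, x11, x12}
⟦flag⟧ = {x2, x3, x4, x5, x6, x7, x8, x9, x11, x12}
… ∩ ⟦on x8⟧ = {x2, x3, x4, x5, x6, x7, x8, x9, x11, x12} ∩ {x3, x4, x6, x7, x8, x9, x11, x12} = {x3, x4, x6, x7, x8, x9, x11, x12}
… ∩ ⟦old⟧ = {x3, x4, x6, x7, x8, x9, x11, x12} ∩ {x1, x2, x3, x4, x5, x6, x7, x10} = {x3, x4, x6, x7}
⟦old flag on x8⟧ = {x3, x4, x6, x7}, so the cardinality is 4.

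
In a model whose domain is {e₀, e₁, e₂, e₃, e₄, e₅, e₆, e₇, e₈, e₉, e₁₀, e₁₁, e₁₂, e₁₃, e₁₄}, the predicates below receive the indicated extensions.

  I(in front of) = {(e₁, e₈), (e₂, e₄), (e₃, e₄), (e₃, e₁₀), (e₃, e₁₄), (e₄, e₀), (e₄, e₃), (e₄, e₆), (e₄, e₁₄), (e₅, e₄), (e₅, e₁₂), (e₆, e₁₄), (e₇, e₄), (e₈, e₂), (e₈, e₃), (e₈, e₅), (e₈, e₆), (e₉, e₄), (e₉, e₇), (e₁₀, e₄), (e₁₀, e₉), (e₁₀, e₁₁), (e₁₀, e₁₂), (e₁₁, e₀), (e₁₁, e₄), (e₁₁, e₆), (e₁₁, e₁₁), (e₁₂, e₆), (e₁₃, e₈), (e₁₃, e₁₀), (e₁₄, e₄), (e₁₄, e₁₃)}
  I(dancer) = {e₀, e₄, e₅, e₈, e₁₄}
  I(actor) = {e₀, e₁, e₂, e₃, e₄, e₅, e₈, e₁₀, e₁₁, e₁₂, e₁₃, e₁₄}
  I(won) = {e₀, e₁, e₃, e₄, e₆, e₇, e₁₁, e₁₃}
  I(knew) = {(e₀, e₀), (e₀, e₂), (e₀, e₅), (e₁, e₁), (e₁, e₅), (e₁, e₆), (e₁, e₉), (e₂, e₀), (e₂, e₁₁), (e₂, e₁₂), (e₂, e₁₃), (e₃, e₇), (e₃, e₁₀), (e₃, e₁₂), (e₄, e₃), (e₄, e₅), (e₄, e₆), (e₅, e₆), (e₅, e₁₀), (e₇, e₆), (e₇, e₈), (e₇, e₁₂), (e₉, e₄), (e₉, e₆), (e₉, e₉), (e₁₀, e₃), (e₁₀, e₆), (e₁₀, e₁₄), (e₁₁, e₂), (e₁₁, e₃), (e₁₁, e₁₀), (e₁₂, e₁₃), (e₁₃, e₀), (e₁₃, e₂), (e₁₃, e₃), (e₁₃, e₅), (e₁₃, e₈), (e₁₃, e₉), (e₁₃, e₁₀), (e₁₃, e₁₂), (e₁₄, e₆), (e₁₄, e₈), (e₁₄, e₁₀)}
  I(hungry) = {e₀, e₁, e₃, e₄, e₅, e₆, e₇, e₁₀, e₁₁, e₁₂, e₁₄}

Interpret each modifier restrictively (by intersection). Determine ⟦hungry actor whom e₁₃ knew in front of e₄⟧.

⟦whom e₁₃ knew⟧ = {x : ⟨e₁₃, x⟩ ∈ ⟦knew⟧} = {e₀, e₂, e₃, e₅, e₈, e₉, e₁₀, e₁₂}
⟦in front of e₄⟧ = {x : ⟨x, e₄⟩ ∈ ⟦in front of⟧} = {e₂, e₃, e₅, e₇, e₉, e₁₀, e₁₁, e₁₄}
⟦actor⟧ = {e₀, e₁, e₂, e₃, e₄, e₅, e₈, e₁₀, e₁₁, e₁₂, e₁₃, e₁₄}
… ∩ ⟦whom e₁₃ knew⟧ = {e₀, e₁, e₂, e₃, e₄, e₅, e₈, e₁₀, e₁₁, e₁₂, e₁₃, e₁₄} ∩ {e₀, e₂, e₃, e₅, e₈, e₉, e₁₀, e₁₂} = {e₀, e₂, e₃, e₅, e₈, e₁₀, e₁₂}
… ∩ ⟦in front of e₄⟧ = {e₀, e₂, e₃, e₅, e₈, e₁₀, e₁₂} ∩ {e₂, e₃, e₅, e₇, e₉, e₁₀, e₁₁, e₁₄} = {e₂, e₃, e₅, e₁₀}
… ∩ ⟦hungry⟧ = {e₂, e₃, e₅, e₁₀} ∩ {e₀, e₁, e₃, e₄, e₅, e₆, e₇, e₁₀, e₁₁, e₁₂, e₁₄} = {e₃, e₅, e₁₀}
So ⟦hungry actor whom e₁₃ knew in front of e₄⟧ = {e₃, e₅, e₁₀}.

{e₃, e₅, e₁₀}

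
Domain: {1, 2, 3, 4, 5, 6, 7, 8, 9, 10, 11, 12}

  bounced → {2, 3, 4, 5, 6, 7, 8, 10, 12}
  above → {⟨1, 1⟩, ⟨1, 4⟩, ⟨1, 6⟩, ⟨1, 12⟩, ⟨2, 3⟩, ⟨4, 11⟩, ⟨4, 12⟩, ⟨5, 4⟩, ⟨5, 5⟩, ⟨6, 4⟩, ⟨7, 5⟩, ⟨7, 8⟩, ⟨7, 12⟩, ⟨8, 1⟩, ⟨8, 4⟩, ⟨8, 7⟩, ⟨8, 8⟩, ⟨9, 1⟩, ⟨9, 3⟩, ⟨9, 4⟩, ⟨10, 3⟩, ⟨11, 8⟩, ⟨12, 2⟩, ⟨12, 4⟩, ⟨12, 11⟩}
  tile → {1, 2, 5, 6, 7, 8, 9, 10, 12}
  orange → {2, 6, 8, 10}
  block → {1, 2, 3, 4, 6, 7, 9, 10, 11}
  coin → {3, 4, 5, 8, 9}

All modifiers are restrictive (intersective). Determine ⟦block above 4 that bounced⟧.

{6}

⟦above 4⟧ = {x : ⟨x, 4⟩ ∈ ⟦above⟧} = {1, 5, 6, 8, 9, 12}
⟦that bounced⟧ = ⟦bounced⟧ = {2, 3, 4, 5, 6, 7, 8, 10, 12}
⟦block⟧ = {1, 2, 3, 4, 6, 7, 9, 10, 11}
… ∩ ⟦above 4⟧ = {1, 2, 3, 4, 6, 7, 9, 10, 11} ∩ {1, 5, 6, 8, 9, 12} = {1, 6, 9}
… ∩ ⟦that bounced⟧ = {1, 6, 9} ∩ {2, 3, 4, 5, 6, 7, 8, 10, 12} = {6}
So ⟦block above 4 that bounced⟧ = {6}.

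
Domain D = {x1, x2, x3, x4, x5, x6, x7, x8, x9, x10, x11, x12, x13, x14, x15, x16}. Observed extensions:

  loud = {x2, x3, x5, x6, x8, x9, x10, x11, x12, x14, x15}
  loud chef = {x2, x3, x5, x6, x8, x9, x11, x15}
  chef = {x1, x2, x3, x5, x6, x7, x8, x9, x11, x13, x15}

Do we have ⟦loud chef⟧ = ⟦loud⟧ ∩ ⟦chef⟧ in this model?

⟦loud⟧ ∩ ⟦chef⟧ = {x2, x3, x5, x6, x8, x9, x10, x11, x12, x14, x15} ∩ {x1, x2, x3, x5, x6, x7, x8, x9, x11, x13, x15} = {x2, x3, x5, x6, x8, x9, x11, x15}
Observed ⟦loud chef⟧ = {x2, x3, x5, x6, x8, x9, x11, x15}.
These coincide, so the modifier is intersective here.

yes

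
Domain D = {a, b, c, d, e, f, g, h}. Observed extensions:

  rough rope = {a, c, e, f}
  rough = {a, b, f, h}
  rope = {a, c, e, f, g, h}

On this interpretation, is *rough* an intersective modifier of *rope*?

⟦rough⟧ ∩ ⟦rope⟧ = {a, b, f, h} ∩ {a, c, e, f, g, h} = {a, f, h}
Observed ⟦rough rope⟧ = {a, c, e, f}.
These differ, so the modifier is not intersective in this model.

no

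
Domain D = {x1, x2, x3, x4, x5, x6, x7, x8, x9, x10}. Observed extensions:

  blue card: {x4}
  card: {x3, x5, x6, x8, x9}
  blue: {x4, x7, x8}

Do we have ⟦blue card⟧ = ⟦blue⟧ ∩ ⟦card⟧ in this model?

no

⟦blue⟧ ∩ ⟦card⟧ = {x4, x7, x8} ∩ {x3, x5, x6, x8, x9} = {x8}
Observed ⟦blue card⟧ = {x4}.
These differ, so the modifier is not intersective in this model.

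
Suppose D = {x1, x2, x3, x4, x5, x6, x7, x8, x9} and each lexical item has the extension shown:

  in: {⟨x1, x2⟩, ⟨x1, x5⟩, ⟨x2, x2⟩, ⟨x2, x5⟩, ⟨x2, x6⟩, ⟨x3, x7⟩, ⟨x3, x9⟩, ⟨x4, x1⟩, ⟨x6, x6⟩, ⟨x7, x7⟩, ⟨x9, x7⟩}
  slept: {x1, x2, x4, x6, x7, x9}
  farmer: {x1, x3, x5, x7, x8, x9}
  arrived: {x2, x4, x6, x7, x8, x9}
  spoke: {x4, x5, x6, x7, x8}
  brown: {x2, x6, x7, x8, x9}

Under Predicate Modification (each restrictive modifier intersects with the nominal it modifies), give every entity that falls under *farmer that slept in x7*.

{x7, x9}

⟦that slept⟧ = ⟦slept⟧ = {x1, x2, x4, x6, x7, x9}
⟦in x7⟧ = {x : ⟨x, x7⟩ ∈ ⟦in⟧} = {x3, x7, x9}
⟦farmer⟧ = {x1, x3, x5, x7, x8, x9}
… ∩ ⟦that slept⟧ = {x1, x3, x5, x7, x8, x9} ∩ {x1, x2, x4, x6, x7, x9} = {x1, x7, x9}
… ∩ ⟦in x7⟧ = {x1, x7, x9} ∩ {x3, x7, x9} = {x7, x9}
So ⟦farmer that slept in x7⟧ = {x7, x9}.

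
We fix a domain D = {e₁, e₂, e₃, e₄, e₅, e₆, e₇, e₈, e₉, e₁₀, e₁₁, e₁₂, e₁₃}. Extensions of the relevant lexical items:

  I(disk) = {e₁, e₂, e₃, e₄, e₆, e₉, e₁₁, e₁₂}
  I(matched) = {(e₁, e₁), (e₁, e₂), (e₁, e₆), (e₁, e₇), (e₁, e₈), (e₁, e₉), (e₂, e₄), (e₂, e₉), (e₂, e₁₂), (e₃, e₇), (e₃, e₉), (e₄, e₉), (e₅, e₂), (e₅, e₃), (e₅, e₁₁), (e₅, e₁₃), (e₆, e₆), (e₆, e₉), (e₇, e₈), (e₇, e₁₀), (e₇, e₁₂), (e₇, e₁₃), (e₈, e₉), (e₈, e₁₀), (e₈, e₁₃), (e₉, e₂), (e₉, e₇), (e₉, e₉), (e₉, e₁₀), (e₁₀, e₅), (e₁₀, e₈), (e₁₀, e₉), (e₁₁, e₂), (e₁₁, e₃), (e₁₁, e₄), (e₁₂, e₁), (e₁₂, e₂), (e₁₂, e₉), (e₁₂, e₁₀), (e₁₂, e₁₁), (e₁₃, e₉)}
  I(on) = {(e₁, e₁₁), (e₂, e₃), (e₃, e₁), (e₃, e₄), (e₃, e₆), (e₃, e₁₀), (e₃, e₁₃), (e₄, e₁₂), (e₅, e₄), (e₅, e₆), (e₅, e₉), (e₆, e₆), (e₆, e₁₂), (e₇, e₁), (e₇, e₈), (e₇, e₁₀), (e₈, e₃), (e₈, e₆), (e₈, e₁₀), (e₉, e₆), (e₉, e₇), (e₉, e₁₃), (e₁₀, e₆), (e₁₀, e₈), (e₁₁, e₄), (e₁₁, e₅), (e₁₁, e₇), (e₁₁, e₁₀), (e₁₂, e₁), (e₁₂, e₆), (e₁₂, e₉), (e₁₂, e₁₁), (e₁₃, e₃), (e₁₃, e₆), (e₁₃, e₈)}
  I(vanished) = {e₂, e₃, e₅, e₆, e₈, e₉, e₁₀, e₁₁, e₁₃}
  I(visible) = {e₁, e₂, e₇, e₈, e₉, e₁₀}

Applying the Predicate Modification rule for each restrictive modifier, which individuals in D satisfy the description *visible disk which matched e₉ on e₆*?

⟦which matched e₉⟧ = {x : ⟨x, e₉⟩ ∈ ⟦matched⟧} = {e₁, e₂, e₃, e₄, e₆, e₈, e₉, e₁₀, e₁₂, e₁₃}
⟦on e₆⟧ = {x : ⟨x, e₆⟩ ∈ ⟦on⟧} = {e₃, e₅, e₆, e₈, e₉, e₁₀, e₁₂, e₁₃}
⟦disk⟧ = {e₁, e₂, e₃, e₄, e₆, e₉, e₁₁, e₁₂}
… ∩ ⟦which matched e₉⟧ = {e₁, e₂, e₃, e₄, e₆, e₉, e₁₁, e₁₂} ∩ {e₁, e₂, e₃, e₄, e₆, e₈, e₉, e₁₀, e₁₂, e₁₃} = {e₁, e₂, e₃, e₄, e₆, e₉, e₁₂}
… ∩ ⟦on e₆⟧ = {e₁, e₂, e₃, e₄, e₆, e₉, e₁₂} ∩ {e₃, e₅, e₆, e₈, e₉, e₁₀, e₁₂, e₁₃} = {e₃, e₆, e₉, e₁₂}
… ∩ ⟦visible⟧ = {e₃, e₆, e₉, e₁₂} ∩ {e₁, e₂, e₇, e₈, e₉, e₁₀} = {e₉}
So ⟦visible disk which matched e₉ on e₆⟧ = {e₉}.

{e₉}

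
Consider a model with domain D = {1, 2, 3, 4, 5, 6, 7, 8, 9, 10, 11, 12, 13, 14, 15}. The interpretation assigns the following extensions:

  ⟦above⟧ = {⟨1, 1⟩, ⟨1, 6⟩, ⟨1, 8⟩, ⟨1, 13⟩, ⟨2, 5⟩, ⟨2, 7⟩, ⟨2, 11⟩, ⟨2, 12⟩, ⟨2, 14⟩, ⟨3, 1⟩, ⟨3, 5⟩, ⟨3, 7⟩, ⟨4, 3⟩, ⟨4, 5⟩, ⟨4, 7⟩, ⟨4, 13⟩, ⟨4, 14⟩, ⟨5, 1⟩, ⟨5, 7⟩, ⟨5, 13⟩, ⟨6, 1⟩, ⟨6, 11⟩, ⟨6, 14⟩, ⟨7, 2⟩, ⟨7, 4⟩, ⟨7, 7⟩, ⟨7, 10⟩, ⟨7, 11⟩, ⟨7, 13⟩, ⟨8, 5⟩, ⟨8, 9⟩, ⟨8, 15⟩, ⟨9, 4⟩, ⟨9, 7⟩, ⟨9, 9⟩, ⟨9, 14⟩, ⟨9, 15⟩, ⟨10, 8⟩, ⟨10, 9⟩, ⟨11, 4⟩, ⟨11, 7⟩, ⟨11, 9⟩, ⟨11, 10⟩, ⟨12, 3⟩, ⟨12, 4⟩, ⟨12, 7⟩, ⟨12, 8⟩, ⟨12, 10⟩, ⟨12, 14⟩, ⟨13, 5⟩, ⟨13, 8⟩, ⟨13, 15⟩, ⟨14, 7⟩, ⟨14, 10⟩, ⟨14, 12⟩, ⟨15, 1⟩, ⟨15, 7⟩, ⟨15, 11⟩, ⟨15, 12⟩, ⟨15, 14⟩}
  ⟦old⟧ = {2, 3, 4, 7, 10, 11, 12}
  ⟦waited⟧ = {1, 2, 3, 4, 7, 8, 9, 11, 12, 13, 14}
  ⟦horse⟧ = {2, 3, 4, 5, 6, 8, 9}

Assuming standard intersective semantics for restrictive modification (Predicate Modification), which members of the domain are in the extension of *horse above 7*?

{2, 3, 4, 5, 9}

⟦above 7⟧ = {x : ⟨x, 7⟩ ∈ ⟦above⟧} = {2, 3, 4, 5, 7, 9, 11, 12, 14, 15}
⟦horse⟧ = {2, 3, 4, 5, 6, 8, 9}
… ∩ ⟦above 7⟧ = {2, 3, 4, 5, 6, 8, 9} ∩ {2, 3, 4, 5, 7, 9, 11, 12, 14, 15} = {2, 3, 4, 5, 9}
So ⟦horse above 7⟧ = {2, 3, 4, 5, 9}.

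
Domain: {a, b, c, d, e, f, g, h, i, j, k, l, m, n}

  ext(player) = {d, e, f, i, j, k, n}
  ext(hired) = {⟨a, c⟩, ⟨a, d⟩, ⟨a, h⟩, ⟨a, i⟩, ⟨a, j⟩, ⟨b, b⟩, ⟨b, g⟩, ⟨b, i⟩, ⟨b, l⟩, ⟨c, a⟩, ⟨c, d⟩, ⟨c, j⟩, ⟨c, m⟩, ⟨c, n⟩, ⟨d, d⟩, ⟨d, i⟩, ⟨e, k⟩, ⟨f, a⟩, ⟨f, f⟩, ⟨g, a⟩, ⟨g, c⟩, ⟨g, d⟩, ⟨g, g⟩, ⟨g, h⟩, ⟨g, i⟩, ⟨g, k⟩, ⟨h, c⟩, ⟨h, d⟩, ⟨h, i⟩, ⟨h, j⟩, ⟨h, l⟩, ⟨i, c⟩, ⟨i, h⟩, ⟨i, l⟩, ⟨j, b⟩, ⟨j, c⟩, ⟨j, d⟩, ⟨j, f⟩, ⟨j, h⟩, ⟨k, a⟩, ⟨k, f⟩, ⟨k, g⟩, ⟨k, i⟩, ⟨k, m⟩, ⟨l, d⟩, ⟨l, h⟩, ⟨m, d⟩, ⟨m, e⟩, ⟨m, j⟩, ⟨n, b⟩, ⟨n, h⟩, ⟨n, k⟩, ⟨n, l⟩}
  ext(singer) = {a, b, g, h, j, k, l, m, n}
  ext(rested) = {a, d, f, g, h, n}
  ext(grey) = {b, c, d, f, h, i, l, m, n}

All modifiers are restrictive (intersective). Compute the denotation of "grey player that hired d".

{d}

⟦that hired d⟧ = {x : ⟨x, d⟩ ∈ ⟦hired⟧} = {a, c, d, g, h, j, l, m}
⟦player⟧ = {d, e, f, i, j, k, n}
… ∩ ⟦that hired d⟧ = {d, e, f, i, j, k, n} ∩ {a, c, d, g, h, j, l, m} = {d, j}
… ∩ ⟦grey⟧ = {d, j} ∩ {b, c, d, f, h, i, l, m, n} = {d}
So ⟦grey player that hired d⟧ = {d}.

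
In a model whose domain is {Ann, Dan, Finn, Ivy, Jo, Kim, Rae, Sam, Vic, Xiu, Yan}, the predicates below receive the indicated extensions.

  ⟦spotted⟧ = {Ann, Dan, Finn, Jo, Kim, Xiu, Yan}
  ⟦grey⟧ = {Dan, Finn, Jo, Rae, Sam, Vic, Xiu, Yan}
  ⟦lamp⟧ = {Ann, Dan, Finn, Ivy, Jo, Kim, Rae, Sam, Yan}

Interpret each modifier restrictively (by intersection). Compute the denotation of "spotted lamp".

{Ann, Dan, Finn, Jo, Kim, Yan}

⟦lamp⟧ = {Ann, Dan, Finn, Ivy, Jo, Kim, Rae, Sam, Yan}
… ∩ ⟦spotted⟧ = {Ann, Dan, Finn, Ivy, Jo, Kim, Rae, Sam, Yan} ∩ {Ann, Dan, Finn, Jo, Kim, Xiu, Yan} = {Ann, Dan, Finn, Jo, Kim, Yan}
So ⟦spotted lamp⟧ = {Ann, Dan, Finn, Jo, Kim, Yan}.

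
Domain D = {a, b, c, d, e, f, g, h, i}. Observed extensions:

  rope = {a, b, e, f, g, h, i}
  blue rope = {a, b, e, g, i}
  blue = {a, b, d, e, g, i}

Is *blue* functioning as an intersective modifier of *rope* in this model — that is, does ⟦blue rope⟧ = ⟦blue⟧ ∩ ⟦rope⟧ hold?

yes

⟦blue⟧ ∩ ⟦rope⟧ = {a, b, d, e, g, i} ∩ {a, b, e, f, g, h, i} = {a, b, e, g, i}
Observed ⟦blue rope⟧ = {a, b, e, g, i}.
These coincide, so the modifier is intersective here.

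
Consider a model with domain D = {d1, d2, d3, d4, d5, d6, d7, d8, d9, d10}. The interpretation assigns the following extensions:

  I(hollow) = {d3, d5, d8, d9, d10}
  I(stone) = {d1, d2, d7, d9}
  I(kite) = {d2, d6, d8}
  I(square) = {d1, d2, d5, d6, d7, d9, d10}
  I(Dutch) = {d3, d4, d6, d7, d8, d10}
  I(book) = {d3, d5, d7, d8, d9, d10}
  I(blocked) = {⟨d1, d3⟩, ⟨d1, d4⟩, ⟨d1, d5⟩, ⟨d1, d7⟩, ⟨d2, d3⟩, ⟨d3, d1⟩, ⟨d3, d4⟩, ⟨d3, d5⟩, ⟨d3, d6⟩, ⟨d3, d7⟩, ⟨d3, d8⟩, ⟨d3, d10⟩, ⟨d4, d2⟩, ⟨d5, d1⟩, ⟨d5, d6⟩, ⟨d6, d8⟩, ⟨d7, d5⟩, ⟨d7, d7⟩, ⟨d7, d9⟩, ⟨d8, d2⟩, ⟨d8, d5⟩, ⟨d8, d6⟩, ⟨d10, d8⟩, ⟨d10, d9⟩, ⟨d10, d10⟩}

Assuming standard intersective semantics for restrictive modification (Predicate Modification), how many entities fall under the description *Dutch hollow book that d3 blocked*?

⟦that d3 blocked⟧ = {x : ⟨d3, x⟩ ∈ ⟦blocked⟧} = {d1, d4, d5, d6, d7, d8, d10}
⟦book⟧ = {d3, d5, d7, d8, d9, d10}
… ∩ ⟦that d3 blocked⟧ = {d3, d5, d7, d8, d9, d10} ∩ {d1, d4, d5, d6, d7, d8, d10} = {d5, d7, d8, d10}
… ∩ ⟦Dutch⟧ = {d5, d7, d8, d10} ∩ {d3, d4, d6, d7, d8, d10} = {d7, d8, d10}
… ∩ ⟦hollow⟧ = {d7, d8, d10} ∩ {d3, d5, d8, d9, d10} = {d8, d10}
⟦Dutch hollow book that d3 blocked⟧ = {d8, d10}, so the cardinality is 2.

2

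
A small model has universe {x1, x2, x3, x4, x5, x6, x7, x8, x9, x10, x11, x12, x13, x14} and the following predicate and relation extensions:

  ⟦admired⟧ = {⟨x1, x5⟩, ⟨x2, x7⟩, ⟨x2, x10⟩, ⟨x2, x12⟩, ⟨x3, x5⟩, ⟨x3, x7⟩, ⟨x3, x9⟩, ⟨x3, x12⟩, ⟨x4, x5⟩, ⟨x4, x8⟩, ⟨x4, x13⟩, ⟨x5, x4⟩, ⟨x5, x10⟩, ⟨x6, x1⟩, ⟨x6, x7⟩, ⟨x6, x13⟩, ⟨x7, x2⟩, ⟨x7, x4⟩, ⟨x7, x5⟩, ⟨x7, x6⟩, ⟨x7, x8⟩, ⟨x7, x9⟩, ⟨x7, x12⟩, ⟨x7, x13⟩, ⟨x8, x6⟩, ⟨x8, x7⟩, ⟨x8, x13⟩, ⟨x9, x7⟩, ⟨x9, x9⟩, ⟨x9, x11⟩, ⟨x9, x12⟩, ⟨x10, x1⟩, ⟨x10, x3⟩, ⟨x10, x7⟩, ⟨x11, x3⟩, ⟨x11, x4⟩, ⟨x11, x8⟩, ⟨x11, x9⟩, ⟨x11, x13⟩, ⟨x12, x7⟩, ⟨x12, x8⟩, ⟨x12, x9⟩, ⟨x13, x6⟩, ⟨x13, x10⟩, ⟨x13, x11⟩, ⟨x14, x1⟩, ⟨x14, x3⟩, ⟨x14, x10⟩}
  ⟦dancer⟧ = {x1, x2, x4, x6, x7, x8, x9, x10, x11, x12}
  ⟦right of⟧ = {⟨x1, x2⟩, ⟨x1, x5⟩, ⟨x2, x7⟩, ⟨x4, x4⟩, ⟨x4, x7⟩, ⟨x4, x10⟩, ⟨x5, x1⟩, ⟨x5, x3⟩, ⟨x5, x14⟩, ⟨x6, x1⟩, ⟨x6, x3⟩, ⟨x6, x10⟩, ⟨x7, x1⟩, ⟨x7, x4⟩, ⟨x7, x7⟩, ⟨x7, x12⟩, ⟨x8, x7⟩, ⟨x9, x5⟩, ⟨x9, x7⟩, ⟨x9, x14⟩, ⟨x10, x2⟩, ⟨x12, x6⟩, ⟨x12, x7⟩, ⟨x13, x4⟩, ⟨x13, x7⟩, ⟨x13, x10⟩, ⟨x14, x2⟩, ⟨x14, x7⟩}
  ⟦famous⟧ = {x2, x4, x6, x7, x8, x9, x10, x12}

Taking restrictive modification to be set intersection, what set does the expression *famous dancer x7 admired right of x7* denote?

⟦x7 admired⟧ = {x : ⟨x7, x⟩ ∈ ⟦admired⟧} = {x2, x4, x5, x6, x8, x9, x12, x13}
⟦right of x7⟧ = {x : ⟨x, x7⟩ ∈ ⟦right of⟧} = {x2, x4, x7, x8, x9, x12, x13, x14}
⟦dancer⟧ = {x1, x2, x4, x6, x7, x8, x9, x10, x11, x12}
… ∩ ⟦x7 admired⟧ = {x1, x2, x4, x6, x7, x8, x9, x10, x11, x12} ∩ {x2, x4, x5, x6, x8, x9, x12, x13} = {x2, x4, x6, x8, x9, x12}
… ∩ ⟦right of x7⟧ = {x2, x4, x6, x8, x9, x12} ∩ {x2, x4, x7, x8, x9, x12, x13, x14} = {x2, x4, x8, x9, x12}
… ∩ ⟦famous⟧ = {x2, x4, x8, x9, x12} ∩ {x2, x4, x6, x7, x8, x9, x10, x12} = {x2, x4, x8, x9, x12}
So ⟦famous dancer x7 admired right of x7⟧ = {x2, x4, x8, x9, x12}.

{x2, x4, x8, x9, x12}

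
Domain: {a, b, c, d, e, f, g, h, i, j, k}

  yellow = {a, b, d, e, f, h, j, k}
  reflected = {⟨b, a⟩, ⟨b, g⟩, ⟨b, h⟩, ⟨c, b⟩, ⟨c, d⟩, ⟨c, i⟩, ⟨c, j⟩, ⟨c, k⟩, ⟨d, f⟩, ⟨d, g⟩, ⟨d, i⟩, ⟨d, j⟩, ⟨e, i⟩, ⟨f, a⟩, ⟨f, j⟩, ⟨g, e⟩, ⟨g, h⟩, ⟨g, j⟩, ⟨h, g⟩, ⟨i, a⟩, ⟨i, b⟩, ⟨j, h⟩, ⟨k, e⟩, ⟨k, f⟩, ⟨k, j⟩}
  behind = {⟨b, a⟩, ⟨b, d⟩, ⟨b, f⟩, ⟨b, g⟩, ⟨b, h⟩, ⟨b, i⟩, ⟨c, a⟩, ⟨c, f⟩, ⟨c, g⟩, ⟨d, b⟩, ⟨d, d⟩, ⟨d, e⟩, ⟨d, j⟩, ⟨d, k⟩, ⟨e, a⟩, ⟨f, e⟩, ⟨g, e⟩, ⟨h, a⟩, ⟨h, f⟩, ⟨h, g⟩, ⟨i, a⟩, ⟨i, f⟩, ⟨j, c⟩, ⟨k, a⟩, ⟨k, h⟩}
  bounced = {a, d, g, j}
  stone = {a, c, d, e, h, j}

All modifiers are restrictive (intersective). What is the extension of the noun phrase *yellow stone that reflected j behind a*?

{ }

⟦that reflected j⟧ = {x : ⟨x, j⟩ ∈ ⟦reflected⟧} = {c, d, f, g, k}
⟦behind a⟧ = {x : ⟨x, a⟩ ∈ ⟦behind⟧} = {b, c, e, h, i, k}
⟦stone⟧ = {a, c, d, e, h, j}
… ∩ ⟦that reflected j⟧ = {a, c, d, e, h, j} ∩ {c, d, f, g, k} = {c, d}
… ∩ ⟦behind a⟧ = {c, d} ∩ {b, c, e, h, i, k} = {c}
… ∩ ⟦yellow⟧ = {c} ∩ {a, b, d, e, f, h, j, k} = ∅
So ⟦yellow stone that reflected j behind a⟧ = { }.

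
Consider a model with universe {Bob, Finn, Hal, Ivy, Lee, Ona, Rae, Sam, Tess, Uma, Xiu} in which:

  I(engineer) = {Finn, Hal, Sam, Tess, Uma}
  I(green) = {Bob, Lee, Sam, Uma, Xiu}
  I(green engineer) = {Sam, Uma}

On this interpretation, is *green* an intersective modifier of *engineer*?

yes

⟦green⟧ ∩ ⟦engineer⟧ = {Bob, Lee, Sam, Uma, Xiu} ∩ {Finn, Hal, Sam, Tess, Uma} = {Sam, Uma}
Observed ⟦green engineer⟧ = {Sam, Uma}.
These coincide, so the modifier is intersective here.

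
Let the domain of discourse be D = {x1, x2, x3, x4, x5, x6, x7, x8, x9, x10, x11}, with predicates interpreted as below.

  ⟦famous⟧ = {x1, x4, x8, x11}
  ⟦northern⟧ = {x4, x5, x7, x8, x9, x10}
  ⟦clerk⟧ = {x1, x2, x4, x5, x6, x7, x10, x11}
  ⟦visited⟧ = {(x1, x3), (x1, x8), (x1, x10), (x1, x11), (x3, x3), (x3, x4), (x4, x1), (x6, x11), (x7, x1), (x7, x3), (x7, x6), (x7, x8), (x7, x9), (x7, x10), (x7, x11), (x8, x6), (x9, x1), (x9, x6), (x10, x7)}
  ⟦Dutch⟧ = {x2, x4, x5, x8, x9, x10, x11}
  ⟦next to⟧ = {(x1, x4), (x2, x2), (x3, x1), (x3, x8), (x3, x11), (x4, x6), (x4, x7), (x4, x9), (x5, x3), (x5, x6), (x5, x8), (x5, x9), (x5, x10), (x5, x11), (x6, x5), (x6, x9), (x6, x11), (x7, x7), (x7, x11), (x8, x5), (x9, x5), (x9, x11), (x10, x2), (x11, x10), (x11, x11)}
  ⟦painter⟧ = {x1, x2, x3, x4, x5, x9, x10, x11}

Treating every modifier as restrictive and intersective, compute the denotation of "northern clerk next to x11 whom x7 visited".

{}

⟦next to x11⟧ = {x : ⟨x, x11⟩ ∈ ⟦next to⟧} = {x3, x5, x6, x7, x9, x11}
⟦whom x7 visited⟧ = {x : ⟨x7, x⟩ ∈ ⟦visited⟧} = {x1, x3, x6, x8, x9, x10, x11}
⟦clerk⟧ = {x1, x2, x4, x5, x6, x7, x10, x11}
… ∩ ⟦next to x11⟧ = {x1, x2, x4, x5, x6, x7, x10, x11} ∩ {x3, x5, x6, x7, x9, x11} = {x5, x6, x7, x11}
… ∩ ⟦whom x7 visited⟧ = {x5, x6, x7, x11} ∩ {x1, x3, x6, x8, x9, x10, x11} = {x6, x11}
… ∩ ⟦northern⟧ = {x6, x11} ∩ {x4, x5, x7, x8, x9, x10} = ∅
So ⟦northern clerk next to x11 whom x7 visited⟧ = {}.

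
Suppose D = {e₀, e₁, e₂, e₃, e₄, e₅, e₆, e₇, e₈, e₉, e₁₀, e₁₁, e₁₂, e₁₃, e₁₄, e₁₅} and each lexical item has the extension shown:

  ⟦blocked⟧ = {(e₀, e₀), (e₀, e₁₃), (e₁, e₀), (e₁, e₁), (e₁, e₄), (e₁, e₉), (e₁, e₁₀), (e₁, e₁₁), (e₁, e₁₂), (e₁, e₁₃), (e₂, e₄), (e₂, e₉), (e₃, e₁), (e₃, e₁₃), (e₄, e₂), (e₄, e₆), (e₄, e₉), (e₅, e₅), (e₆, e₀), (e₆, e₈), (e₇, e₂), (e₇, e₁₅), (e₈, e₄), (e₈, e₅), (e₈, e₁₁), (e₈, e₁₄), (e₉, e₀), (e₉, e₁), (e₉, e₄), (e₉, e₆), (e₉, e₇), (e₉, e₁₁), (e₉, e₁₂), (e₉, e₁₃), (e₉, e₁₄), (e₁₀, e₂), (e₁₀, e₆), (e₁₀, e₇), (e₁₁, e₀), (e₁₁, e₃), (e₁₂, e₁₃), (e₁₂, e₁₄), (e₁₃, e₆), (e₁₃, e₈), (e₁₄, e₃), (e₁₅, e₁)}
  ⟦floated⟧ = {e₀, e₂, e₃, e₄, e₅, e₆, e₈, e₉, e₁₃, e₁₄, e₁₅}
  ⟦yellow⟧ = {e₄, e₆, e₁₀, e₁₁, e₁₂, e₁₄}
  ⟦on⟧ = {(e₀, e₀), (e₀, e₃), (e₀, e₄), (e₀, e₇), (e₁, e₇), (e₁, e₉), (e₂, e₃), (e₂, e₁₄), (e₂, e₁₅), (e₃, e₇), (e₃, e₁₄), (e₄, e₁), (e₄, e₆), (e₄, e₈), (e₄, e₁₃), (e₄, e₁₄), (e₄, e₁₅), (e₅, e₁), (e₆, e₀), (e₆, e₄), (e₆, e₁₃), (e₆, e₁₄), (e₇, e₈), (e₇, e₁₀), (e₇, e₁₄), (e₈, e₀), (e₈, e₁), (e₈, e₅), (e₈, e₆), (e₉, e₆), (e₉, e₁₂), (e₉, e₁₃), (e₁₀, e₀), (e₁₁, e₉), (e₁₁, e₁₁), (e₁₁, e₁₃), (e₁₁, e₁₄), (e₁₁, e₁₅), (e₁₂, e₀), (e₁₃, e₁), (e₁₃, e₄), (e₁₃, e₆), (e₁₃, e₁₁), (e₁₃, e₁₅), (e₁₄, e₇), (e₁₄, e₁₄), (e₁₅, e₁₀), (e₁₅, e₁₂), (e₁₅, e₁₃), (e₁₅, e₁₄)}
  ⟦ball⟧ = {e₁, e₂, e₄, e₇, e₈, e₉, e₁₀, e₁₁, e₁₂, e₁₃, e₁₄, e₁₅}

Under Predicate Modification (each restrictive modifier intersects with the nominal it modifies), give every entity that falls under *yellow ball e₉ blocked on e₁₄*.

⟦e₉ blocked⟧ = {x : ⟨e₉, x⟩ ∈ ⟦blocked⟧} = {e₀, e₁, e₄, e₆, e₇, e₁₁, e₁₂, e₁₃, e₁₄}
⟦on e₁₄⟧ = {x : ⟨x, e₁₄⟩ ∈ ⟦on⟧} = {e₂, e₃, e₄, e₆, e₇, e₁₁, e₁₄, e₁₅}
⟦ball⟧ = {e₁, e₂, e₄, e₇, e₈, e₉, e₁₀, e₁₁, e₁₂, e₁₃, e₁₄, e₁₅}
… ∩ ⟦e₉ blocked⟧ = {e₁, e₂, e₄, e₇, e₈, e₉, e₁₀, e₁₁, e₁₂, e₁₃, e₁₄, e₁₅} ∩ {e₀, e₁, e₄, e₆, e₇, e₁₁, e₁₂, e₁₃, e₁₄} = {e₁, e₄, e₇, e₁₁, e₁₂, e₁₃, e₁₄}
… ∩ ⟦on e₁₄⟧ = {e₁, e₄, e₇, e₁₁, e₁₂, e₁₃, e₁₄} ∩ {e₂, e₃, e₄, e₆, e₇, e₁₁, e₁₄, e₁₅} = {e₄, e₇, e₁₁, e₁₄}
… ∩ ⟦yellow⟧ = {e₄, e₇, e₁₁, e₁₄} ∩ {e₄, e₆, e₁₀, e₁₁, e₁₂, e₁₄} = {e₄, e₁₁, e₁₄}
So ⟦yellow ball e₉ blocked on e₁₄⟧ = {e₄, e₁₁, e₁₄}.

{e₄, e₁₁, e₁₄}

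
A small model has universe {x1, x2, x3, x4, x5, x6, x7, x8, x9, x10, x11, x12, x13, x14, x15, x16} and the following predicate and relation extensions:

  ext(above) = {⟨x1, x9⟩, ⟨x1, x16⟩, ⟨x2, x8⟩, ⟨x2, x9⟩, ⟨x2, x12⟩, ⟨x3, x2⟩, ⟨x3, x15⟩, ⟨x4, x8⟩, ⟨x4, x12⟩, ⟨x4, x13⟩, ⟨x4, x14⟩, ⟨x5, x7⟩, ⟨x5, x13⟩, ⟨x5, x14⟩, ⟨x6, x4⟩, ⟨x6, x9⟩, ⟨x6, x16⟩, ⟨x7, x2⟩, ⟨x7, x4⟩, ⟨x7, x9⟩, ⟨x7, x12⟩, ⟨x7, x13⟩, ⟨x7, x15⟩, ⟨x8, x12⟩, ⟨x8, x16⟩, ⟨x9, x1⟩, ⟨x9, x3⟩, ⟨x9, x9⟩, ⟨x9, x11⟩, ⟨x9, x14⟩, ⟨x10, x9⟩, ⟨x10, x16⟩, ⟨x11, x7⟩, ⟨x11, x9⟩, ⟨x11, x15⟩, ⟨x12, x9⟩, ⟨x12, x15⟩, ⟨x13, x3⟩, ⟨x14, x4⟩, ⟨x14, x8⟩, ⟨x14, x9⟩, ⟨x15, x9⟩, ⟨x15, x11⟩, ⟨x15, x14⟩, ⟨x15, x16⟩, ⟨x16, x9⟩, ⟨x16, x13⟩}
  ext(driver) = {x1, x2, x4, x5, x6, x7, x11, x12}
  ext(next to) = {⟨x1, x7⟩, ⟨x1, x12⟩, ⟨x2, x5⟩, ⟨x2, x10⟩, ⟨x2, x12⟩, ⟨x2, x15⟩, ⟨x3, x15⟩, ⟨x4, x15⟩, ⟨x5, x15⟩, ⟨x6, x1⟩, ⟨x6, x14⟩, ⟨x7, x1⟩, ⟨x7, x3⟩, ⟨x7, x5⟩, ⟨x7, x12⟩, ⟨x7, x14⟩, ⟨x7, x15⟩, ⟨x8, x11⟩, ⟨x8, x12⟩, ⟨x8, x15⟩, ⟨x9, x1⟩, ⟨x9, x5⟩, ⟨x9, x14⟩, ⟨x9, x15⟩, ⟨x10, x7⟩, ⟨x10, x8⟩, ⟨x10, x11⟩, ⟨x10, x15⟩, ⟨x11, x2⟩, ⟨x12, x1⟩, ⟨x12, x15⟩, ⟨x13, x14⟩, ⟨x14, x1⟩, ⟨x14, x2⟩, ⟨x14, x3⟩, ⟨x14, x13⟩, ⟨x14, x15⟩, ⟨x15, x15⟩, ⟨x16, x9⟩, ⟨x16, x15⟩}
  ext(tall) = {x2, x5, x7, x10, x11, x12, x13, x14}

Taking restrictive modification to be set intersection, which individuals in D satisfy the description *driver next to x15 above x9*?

{x2, x7, x12}

⟦next to x15⟧ = {x : ⟨x, x15⟩ ∈ ⟦next to⟧} = {x2, x3, x4, x5, x7, x8, x9, x10, x12, x14, x15, x16}
⟦above x9⟧ = {x : ⟨x, x9⟩ ∈ ⟦above⟧} = {x1, x2, x6, x7, x9, x10, x11, x12, x14, x15, x16}
⟦driver⟧ = {x1, x2, x4, x5, x6, x7, x11, x12}
… ∩ ⟦next to x15⟧ = {x1, x2, x4, x5, x6, x7, x11, x12} ∩ {x2, x3, x4, x5, x7, x8, x9, x10, x12, x14, x15, x16} = {x2, x4, x5, x7, x12}
… ∩ ⟦above x9⟧ = {x2, x4, x5, x7, x12} ∩ {x1, x2, x6, x7, x9, x10, x11, x12, x14, x15, x16} = {x2, x7, x12}
So ⟦driver next to x15 above x9⟧ = {x2, x7, x12}.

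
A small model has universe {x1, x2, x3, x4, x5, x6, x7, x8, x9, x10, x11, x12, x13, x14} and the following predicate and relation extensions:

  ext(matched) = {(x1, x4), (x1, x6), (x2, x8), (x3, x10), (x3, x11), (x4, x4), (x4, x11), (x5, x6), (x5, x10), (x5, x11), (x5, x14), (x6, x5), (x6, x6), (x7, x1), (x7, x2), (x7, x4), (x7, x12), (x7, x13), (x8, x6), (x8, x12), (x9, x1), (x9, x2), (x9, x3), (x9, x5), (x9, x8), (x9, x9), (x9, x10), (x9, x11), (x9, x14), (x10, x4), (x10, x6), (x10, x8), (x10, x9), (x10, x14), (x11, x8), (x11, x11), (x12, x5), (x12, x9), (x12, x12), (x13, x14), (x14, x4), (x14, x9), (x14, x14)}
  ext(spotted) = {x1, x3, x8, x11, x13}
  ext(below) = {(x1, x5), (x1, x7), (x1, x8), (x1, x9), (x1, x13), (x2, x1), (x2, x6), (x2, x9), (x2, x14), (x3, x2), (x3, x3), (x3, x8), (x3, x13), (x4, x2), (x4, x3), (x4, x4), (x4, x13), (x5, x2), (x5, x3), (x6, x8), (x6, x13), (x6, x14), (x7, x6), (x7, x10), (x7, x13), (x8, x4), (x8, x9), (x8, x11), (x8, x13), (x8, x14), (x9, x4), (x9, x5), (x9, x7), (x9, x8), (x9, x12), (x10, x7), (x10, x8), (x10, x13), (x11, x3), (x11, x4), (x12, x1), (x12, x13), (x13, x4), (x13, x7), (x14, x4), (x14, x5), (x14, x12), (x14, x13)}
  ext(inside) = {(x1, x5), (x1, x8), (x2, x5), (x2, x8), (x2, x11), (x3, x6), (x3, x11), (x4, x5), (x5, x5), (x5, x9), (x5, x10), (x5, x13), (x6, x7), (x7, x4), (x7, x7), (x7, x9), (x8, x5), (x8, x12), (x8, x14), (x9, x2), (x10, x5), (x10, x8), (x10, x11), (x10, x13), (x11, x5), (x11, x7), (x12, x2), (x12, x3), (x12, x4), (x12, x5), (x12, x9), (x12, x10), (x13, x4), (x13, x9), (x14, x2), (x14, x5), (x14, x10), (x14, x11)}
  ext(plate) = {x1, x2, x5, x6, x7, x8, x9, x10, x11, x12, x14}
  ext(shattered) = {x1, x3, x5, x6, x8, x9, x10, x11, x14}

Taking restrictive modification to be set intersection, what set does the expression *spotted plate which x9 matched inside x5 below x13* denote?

⟦which x9 matched⟧ = {x : ⟨x9, x⟩ ∈ ⟦matched⟧} = {x1, x2, x3, x5, x8, x9, x10, x11, x14}
⟦inside x5⟧ = {x : ⟨x, x5⟩ ∈ ⟦inside⟧} = {x1, x2, x4, x5, x8, x10, x11, x12, x14}
⟦below x13⟧ = {x : ⟨x, x13⟩ ∈ ⟦below⟧} = {x1, x3, x4, x6, x7, x8, x10, x12, x14}
⟦plate⟧ = {x1, x2, x5, x6, x7, x8, x9, x10, x11, x12, x14}
… ∩ ⟦which x9 matched⟧ = {x1, x2, x5, x6, x7, x8, x9, x10, x11, x12, x14} ∩ {x1, x2, x3, x5, x8, x9, x10, x11, x14} = {x1, x2, x5, x8, x9, x10, x11, x14}
… ∩ ⟦inside x5⟧ = {x1, x2, x5, x8, x9, x10, x11, x14} ∩ {x1, x2, x4, x5, x8, x10, x11, x12, x14} = {x1, x2, x5, x8, x10, x11, x14}
… ∩ ⟦below x13⟧ = {x1, x2, x5, x8, x10, x11, x14} ∩ {x1, x3, x4, x6, x7, x8, x10, x12, x14} = {x1, x8, x10, x14}
… ∩ ⟦spotted⟧ = {x1, x8, x10, x14} ∩ {x1, x3, x8, x11, x13} = {x1, x8}
So ⟦spotted plate which x9 matched inside x5 below x13⟧ = {x1, x8}.

{x1, x8}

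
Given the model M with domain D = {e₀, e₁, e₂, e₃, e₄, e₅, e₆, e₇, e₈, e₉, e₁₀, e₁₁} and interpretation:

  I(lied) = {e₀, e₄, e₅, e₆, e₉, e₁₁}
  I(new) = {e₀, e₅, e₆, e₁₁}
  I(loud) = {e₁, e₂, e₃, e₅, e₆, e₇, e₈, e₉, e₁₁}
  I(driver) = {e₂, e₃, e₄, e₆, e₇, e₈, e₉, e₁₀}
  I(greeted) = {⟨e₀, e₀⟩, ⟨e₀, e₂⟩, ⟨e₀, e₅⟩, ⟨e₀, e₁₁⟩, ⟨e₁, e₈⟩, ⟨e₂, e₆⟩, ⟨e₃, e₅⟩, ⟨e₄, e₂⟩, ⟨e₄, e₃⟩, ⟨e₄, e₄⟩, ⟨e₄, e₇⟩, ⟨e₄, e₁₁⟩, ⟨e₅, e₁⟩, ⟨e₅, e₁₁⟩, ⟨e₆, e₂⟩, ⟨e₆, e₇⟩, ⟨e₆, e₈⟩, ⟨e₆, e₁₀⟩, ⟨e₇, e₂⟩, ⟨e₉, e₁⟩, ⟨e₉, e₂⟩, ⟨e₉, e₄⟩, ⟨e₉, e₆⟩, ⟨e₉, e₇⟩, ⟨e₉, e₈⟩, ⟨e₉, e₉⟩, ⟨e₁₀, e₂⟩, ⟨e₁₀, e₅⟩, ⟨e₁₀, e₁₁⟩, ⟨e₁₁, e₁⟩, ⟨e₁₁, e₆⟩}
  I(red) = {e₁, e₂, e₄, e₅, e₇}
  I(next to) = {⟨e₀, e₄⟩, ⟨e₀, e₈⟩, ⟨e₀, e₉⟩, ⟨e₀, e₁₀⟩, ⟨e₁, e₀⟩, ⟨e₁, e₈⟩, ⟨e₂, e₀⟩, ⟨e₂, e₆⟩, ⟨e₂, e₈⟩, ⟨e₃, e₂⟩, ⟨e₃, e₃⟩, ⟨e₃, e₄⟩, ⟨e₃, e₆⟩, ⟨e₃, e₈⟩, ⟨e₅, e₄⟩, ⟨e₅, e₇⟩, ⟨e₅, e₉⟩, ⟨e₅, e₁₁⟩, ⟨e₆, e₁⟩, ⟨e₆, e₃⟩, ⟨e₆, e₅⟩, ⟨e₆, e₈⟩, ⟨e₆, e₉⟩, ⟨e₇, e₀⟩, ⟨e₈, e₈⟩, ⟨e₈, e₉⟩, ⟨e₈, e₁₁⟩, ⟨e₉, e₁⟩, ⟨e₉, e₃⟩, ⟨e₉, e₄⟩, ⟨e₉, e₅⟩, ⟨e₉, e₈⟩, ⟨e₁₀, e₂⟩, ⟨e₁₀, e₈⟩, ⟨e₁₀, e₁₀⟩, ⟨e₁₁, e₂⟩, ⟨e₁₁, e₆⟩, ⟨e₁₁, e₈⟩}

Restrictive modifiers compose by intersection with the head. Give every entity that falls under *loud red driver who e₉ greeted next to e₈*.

⟦who e₉ greeted⟧ = {x : ⟨e₉, x⟩ ∈ ⟦greeted⟧} = {e₁, e₂, e₄, e₆, e₇, e₈, e₉}
⟦next to e₈⟧ = {x : ⟨x, e₈⟩ ∈ ⟦next to⟧} = {e₀, e₁, e₂, e₃, e₆, e₈, e₉, e₁₀, e₁₁}
⟦driver⟧ = {e₂, e₃, e₄, e₆, e₇, e₈, e₉, e₁₀}
… ∩ ⟦who e₉ greeted⟧ = {e₂, e₃, e₄, e₆, e₇, e₈, e₉, e₁₀} ∩ {e₁, e₂, e₄, e₆, e₇, e₈, e₉} = {e₂, e₄, e₆, e₇, e₈, e₉}
… ∩ ⟦next to e₈⟧ = {e₂, e₄, e₆, e₇, e₈, e₉} ∩ {e₀, e₁, e₂, e₃, e₆, e₈, e₉, e₁₀, e₁₁} = {e₂, e₆, e₈, e₉}
… ∩ ⟦loud⟧ = {e₂, e₆, e₈, e₉} ∩ {e₁, e₂, e₃, e₅, e₆, e₇, e₈, e₉, e₁₁} = {e₂, e₆, e₈, e₉}
… ∩ ⟦red⟧ = {e₂, e₆, e₈, e₉} ∩ {e₁, e₂, e₄, e₅, e₇} = {e₂}
So ⟦loud red driver who e₉ greeted next to e₈⟧ = {e₂}.

{e₂}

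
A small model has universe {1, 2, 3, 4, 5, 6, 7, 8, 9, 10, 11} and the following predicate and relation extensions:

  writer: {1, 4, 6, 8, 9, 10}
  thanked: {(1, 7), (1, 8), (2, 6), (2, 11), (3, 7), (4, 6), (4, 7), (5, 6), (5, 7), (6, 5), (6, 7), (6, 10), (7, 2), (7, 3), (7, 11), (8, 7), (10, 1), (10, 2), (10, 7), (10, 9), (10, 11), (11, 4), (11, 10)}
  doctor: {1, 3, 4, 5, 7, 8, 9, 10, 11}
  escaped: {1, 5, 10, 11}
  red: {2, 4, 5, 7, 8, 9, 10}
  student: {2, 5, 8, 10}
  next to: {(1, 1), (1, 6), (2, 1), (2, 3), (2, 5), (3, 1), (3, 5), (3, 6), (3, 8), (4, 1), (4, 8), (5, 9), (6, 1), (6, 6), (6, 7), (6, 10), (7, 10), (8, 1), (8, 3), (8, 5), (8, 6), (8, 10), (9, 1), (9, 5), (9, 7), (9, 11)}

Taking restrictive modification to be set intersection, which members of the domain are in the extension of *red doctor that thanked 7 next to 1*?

{4, 8}

⟦that thanked 7⟧ = {x : ⟨x, 7⟩ ∈ ⟦thanked⟧} = {1, 3, 4, 5, 6, 8, 10}
⟦next to 1⟧ = {x : ⟨x, 1⟩ ∈ ⟦next to⟧} = {1, 2, 3, 4, 6, 8, 9}
⟦doctor⟧ = {1, 3, 4, 5, 7, 8, 9, 10, 11}
… ∩ ⟦that thanked 7⟧ = {1, 3, 4, 5, 7, 8, 9, 10, 11} ∩ {1, 3, 4, 5, 6, 8, 10} = {1, 3, 4, 5, 8, 10}
… ∩ ⟦next to 1⟧ = {1, 3, 4, 5, 8, 10} ∩ {1, 2, 3, 4, 6, 8, 9} = {1, 3, 4, 8}
… ∩ ⟦red⟧ = {1, 3, 4, 8} ∩ {2, 4, 5, 7, 8, 9, 10} = {4, 8}
So ⟦red doctor that thanked 7 next to 1⟧ = {4, 8}.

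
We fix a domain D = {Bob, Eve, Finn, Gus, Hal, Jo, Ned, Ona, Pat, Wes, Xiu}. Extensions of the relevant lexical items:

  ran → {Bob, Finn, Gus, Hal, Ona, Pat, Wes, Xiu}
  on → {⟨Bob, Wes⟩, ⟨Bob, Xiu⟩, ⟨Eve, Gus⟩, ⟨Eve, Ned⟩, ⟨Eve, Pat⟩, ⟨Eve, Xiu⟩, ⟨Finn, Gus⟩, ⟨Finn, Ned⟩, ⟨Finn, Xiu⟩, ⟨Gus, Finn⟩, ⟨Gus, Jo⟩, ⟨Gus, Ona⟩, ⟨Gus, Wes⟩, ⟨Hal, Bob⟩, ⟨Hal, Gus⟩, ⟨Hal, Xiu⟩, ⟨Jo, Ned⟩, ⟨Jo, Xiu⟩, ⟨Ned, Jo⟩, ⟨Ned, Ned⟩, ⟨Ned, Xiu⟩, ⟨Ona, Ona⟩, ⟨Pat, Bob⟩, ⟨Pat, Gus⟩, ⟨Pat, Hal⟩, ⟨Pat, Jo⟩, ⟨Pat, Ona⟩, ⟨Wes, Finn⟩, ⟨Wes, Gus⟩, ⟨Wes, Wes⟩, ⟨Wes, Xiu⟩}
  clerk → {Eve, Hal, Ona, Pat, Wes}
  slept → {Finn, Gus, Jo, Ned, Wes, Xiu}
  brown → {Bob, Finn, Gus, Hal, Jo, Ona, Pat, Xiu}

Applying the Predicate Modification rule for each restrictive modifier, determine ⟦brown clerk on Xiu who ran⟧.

⟦on Xiu⟧ = {x : ⟨x, Xiu⟩ ∈ ⟦on⟧} = {Bob, Eve, Finn, Hal, Jo, Ned, Wes}
⟦who ran⟧ = ⟦ran⟧ = {Bob, Finn, Gus, Hal, Ona, Pat, Wes, Xiu}
⟦clerk⟧ = {Eve, Hal, Ona, Pat, Wes}
… ∩ ⟦on Xiu⟧ = {Eve, Hal, Ona, Pat, Wes} ∩ {Bob, Eve, Finn, Hal, Jo, Ned, Wes} = {Eve, Hal, Wes}
… ∩ ⟦who ran⟧ = {Eve, Hal, Wes} ∩ {Bob, Finn, Gus, Hal, Ona, Pat, Wes, Xiu} = {Hal, Wes}
… ∩ ⟦brown⟧ = {Hal, Wes} ∩ {Bob, Finn, Gus, Hal, Jo, Ona, Pat, Xiu} = {Hal}
So ⟦brown clerk on Xiu who ran⟧ = {Hal}.

{Hal}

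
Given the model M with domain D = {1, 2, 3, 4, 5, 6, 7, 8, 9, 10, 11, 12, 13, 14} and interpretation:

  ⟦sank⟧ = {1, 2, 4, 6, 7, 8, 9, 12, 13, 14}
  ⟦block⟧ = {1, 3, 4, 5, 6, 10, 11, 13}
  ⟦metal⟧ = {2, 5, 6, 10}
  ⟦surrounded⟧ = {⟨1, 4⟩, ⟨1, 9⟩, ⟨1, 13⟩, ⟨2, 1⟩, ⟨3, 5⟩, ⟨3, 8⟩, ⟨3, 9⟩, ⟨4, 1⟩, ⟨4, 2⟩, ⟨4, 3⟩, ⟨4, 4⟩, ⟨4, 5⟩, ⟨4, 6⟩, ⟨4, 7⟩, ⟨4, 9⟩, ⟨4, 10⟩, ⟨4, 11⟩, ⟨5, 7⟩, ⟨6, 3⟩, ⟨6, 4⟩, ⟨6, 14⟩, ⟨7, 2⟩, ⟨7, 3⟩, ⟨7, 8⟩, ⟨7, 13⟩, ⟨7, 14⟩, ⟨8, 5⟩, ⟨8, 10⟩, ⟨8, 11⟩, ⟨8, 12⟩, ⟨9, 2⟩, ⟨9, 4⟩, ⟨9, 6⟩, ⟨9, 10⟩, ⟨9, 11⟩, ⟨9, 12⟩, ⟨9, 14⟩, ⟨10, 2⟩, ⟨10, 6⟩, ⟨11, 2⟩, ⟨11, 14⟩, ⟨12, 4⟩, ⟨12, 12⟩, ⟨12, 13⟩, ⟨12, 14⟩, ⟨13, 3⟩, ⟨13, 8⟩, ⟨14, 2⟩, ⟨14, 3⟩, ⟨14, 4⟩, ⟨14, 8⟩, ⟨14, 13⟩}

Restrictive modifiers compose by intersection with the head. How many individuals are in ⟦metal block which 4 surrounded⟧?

⟦which 4 surrounded⟧ = {x : ⟨4, x⟩ ∈ ⟦surrounded⟧} = {1, 2, 3, 4, 5, 6, 7, 9, 10, 11}
⟦block⟧ = {1, 3, 4, 5, 6, 10, 11, 13}
… ∩ ⟦which 4 surrounded⟧ = {1, 3, 4, 5, 6, 10, 11, 13} ∩ {1, 2, 3, 4, 5, 6, 7, 9, 10, 11} = {1, 3, 4, 5, 6, 10, 11}
… ∩ ⟦metal⟧ = {1, 3, 4, 5, 6, 10, 11} ∩ {2, 5, 6, 10} = {5, 6, 10}
⟦metal block which 4 surrounded⟧ = {5, 6, 10}, so the cardinality is 3.

3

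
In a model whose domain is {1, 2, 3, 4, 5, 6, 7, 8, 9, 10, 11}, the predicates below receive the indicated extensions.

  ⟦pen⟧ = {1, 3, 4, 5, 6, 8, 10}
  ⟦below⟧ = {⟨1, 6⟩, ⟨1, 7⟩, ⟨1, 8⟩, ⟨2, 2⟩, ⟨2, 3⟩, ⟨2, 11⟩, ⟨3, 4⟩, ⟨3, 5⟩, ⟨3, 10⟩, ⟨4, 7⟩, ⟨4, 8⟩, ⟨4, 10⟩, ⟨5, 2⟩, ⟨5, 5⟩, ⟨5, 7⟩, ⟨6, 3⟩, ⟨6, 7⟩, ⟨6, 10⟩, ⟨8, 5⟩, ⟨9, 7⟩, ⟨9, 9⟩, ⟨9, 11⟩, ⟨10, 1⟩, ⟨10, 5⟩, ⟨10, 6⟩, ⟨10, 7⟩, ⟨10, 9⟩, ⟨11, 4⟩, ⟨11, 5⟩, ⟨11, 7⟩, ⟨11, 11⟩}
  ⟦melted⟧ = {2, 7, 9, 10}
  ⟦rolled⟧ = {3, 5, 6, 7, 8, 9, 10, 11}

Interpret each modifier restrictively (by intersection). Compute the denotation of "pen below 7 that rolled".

⟦below 7⟧ = {x : ⟨x, 7⟩ ∈ ⟦below⟧} = {1, 4, 5, 6, 9, 10, 11}
⟦that rolled⟧ = ⟦rolled⟧ = {3, 5, 6, 7, 8, 9, 10, 11}
⟦pen⟧ = {1, 3, 4, 5, 6, 8, 10}
… ∩ ⟦below 7⟧ = {1, 3, 4, 5, 6, 8, 10} ∩ {1, 4, 5, 6, 9, 10, 11} = {1, 4, 5, 6, 10}
… ∩ ⟦that rolled⟧ = {1, 4, 5, 6, 10} ∩ {3, 5, 6, 7, 8, 9, 10, 11} = {5, 6, 10}
So ⟦pen below 7 that rolled⟧ = {5, 6, 10}.

{5, 6, 10}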